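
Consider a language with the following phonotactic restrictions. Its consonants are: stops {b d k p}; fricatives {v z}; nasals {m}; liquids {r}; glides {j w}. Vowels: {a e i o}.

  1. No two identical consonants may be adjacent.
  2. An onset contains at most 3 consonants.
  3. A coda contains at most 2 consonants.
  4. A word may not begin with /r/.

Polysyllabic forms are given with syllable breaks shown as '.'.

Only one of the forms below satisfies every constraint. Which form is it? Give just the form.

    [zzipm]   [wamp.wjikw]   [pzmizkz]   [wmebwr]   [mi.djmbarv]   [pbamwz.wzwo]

[zzipm] — violates constraint 1: adjacent identical consonants /zz/ → not permitted
[wamp.wjikw] — σ1 onset /w/, coda /mp/ (2C) ok; σ2 onset /wj/ (2C), coda /kw/ (2C) ok → permitted
[pzmizkz] — violates constraint 3: syllable 1 coda /zkz/ has 3 consonants (> 2) → not permitted
[wmebwr] — violates constraint 3: syllable 1 coda /bwr/ has 3 consonants (> 2) → not permitted
[mi.djmbarv] — violates constraint 2: syllable 2 onset /djmb/ has 4 consonants (> 3) → not permitted
[pbamwz.wzwo] — violates constraint 3: syllable 1 coda /mwz/ has 3 consonants (> 2) → not permitted

[wamp.wjikw]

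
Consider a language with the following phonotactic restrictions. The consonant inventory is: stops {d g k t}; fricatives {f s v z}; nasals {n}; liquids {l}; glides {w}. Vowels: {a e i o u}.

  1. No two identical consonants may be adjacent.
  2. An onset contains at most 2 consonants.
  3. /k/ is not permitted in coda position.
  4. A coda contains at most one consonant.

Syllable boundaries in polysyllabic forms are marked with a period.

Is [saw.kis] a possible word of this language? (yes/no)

[saw.kis] — σ1 onset /s/, coda /w/ ok; σ2 onset /k/, coda /s/ ok → permitted

yes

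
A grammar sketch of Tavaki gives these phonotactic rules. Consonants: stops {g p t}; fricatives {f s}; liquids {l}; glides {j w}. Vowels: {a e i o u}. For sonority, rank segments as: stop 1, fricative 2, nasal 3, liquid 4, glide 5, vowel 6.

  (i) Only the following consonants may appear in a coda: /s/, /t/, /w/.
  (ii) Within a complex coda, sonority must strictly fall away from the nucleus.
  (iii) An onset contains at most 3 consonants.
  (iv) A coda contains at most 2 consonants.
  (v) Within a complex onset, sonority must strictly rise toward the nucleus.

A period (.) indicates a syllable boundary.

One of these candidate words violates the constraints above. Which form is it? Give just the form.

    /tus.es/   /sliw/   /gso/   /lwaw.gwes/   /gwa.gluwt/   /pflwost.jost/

/tus.es/ — σ1 onset /t/, coda /s/ ok; σ2 onset /∅/, coda /s/ ok → licit
/sliw/ — σ1 onset /sl/ (2→4 rises), coda /w/ ok → licit
/gso/ — σ1 onset /gs/ (1→2 rises), coda /∅/ ok → licit
/lwaw.gwes/ — σ1 onset /lw/ (4→5 rises), coda /w/ ok; σ2 onset /gw/ (1→5 rises), coda /s/ ok → licit
/gwa.gluwt/ — σ1 onset /gw/ (1→5 rises), coda /∅/ ok; σ2 onset /gl/ (1→4 rises), coda /wt/ (5→1 falls) ok → licit
/pflwost.jost/ — violates constraint (iii): syllable 1 onset /pflw/ has 4 consonants (> 3) → illicit

/pflwost.jost/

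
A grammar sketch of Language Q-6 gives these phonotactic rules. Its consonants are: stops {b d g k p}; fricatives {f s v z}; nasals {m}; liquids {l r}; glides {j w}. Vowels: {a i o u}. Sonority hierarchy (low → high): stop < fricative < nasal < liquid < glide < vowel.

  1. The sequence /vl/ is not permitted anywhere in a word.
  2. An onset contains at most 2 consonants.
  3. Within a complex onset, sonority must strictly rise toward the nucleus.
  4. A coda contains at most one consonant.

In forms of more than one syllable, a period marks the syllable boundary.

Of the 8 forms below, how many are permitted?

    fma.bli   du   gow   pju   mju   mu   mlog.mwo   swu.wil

fma.bli — σ1 onset /fm/ (2→3 rises), coda /∅/ ok; σ2 onset /bl/ (1→4 rises), coda /∅/ ok → permitted
du — σ1 onset /d/, coda /∅/ ok → permitted
gow — σ1 onset /g/, coda /w/ ok → permitted
pju — σ1 onset /pj/ (1→5 rises), coda /∅/ ok → permitted
mju — σ1 onset /mj/ (3→5 rises), coda /∅/ ok → permitted
mu — σ1 onset /m/, coda /∅/ ok → permitted
mlog.mwo — σ1 onset /ml/ (3→4 rises), coda /g/ ok; σ2 onset /mw/ (3→5 rises), coda /∅/ ok → permitted
swu.wil — σ1 onset /sw/ (2→5 rises), coda /∅/ ok; σ2 onset /w/, coda /l/ ok → permitted
Permitted: fma.bli, du, gow, pju, mju, mu, mlog.mwo, swu.wil → 8.

8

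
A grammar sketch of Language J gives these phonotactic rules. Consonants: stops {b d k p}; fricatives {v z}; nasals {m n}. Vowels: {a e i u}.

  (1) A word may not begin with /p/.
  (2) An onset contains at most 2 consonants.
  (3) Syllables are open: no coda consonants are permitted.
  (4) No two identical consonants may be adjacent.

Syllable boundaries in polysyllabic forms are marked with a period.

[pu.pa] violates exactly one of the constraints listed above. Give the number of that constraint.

[pu.pa]: word begins with /p/.
This is a violation of constraint 1: "A word may not begin with /p/."
The remaining constraints (2, 3, 4) are satisfied.

1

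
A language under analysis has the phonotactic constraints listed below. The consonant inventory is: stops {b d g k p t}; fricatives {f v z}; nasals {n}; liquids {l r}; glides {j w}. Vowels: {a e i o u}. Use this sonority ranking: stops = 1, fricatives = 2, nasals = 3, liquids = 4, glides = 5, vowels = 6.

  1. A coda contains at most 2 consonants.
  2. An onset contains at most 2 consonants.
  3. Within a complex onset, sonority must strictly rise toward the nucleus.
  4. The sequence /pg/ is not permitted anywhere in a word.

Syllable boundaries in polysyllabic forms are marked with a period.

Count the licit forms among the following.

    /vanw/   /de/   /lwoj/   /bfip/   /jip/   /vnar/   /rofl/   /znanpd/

7

/vanw/ — σ1 onset /v/, coda /nw/ (2C) ok → licit
/de/ — σ1 onset /d/, coda /∅/ ok → licit
/lwoj/ — σ1 onset /lw/ (4→5 rises), coda /j/ ok → licit
/bfip/ — σ1 onset /bf/ (1→2 rises), coda /p/ ok → licit
/jip/ — σ1 onset /j/, coda /p/ ok → licit
/vnar/ — σ1 onset /vn/ (2→3 rises), coda /r/ ok → licit
/rofl/ — σ1 onset /r/, coda /fl/ (2C) ok → licit
/znanpd/ — violates constraint 1: syllable 1 coda /npd/ has 3 consonants (> 2) → illicit
Licit: /vanw/, /de/, /lwoj/, /bfip/, /jip/, /vnar/, /rofl/ → 7.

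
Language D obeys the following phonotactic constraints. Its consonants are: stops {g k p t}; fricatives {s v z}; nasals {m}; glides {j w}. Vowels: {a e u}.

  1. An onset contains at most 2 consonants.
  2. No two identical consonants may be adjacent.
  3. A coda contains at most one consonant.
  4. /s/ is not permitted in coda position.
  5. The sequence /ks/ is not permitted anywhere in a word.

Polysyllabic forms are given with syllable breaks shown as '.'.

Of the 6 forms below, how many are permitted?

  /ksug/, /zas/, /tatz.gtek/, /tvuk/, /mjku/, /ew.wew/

1

/ksug/ — violates constraint 5: contains banned sequence /ks/ → not permitted
/zas/ — violates constraint 4: syllable 1 coda contains /s/ → not permitted
/tatz.gtek/ — violates constraint 3: syllable 1 coda /tz/ has 2 consonants (> 1) → not permitted
/tvuk/ — σ1 onset /tv/ (2C), coda /k/ ok → permitted
/mjku/ — violates constraint 1: syllable 1 onset /mjk/ has 3 consonants (> 2) → not permitted
/ew.wew/ — violates constraint 2: adjacent identical consonants /ww/ → not permitted
Permitted: /tvuk/ → 1.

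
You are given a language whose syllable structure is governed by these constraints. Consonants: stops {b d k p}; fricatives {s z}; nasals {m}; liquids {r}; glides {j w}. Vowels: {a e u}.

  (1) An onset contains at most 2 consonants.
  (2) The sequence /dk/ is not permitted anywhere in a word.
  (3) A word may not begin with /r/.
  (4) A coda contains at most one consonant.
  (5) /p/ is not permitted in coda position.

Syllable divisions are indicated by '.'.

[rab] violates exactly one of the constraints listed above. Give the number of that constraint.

[rab]: word begins with /r/.
This is a violation of constraint 3: "A word may not begin with /r/."
The remaining constraints (1, 2, 4, 5) are satisfied.

3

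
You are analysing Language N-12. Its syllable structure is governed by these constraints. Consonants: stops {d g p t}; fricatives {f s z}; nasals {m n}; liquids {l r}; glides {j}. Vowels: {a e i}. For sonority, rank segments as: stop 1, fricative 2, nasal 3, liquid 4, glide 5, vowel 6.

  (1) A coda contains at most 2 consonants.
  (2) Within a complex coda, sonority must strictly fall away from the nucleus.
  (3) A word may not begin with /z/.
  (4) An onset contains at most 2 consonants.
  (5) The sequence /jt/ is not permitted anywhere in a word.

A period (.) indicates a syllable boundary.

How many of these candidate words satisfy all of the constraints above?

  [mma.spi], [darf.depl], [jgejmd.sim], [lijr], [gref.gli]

[mma.spi] — σ1 onset /mm/ (2C), coda /∅/ ok; σ2 onset /sp/ (2C), coda /∅/ ok → well-formed
[darf.depl] — violates constraint 2: syllable 2 coda /pl/: /p/ (stop, 1) → /l/ (liquid, 4) does not fall → ill-formed
[jgejmd.sim] — violates constraint 1: syllable 1 coda /jmd/ has 3 consonants (> 2) → ill-formed
[lijr] — σ1 onset /l/, coda /jr/ (5→4 falls) ok → well-formed
[gref.gli] — σ1 onset /gr/ (2C), coda /f/ ok; σ2 onset /gl/ (2C), coda /∅/ ok → well-formed
Well-formed: [mma.spi], [lijr], [gref.gli] → 3.

3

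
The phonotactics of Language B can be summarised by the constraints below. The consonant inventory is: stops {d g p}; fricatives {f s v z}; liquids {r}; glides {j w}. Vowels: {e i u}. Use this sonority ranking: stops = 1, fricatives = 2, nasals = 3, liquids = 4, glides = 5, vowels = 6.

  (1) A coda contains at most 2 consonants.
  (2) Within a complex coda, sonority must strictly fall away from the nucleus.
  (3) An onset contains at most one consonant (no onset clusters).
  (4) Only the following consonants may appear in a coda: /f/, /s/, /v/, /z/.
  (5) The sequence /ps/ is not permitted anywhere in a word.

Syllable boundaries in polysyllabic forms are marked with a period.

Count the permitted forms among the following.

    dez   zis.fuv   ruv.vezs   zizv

dez — σ1 onset /d/, coda /z/ ok → permitted
zis.fuv — σ1 onset /z/, coda /s/ ok; σ2 onset /f/, coda /v/ ok → permitted
ruv.vezs — violates constraint 2: syllable 2 coda /zs/: /z/ (fricative, 2) → /s/ (fricative, 2) does not fall → not permitted
zizv — violates constraint 2: syllable 1 coda /zv/: /z/ (fricative, 2) → /v/ (fricative, 2) does not fall → not permitted
Permitted: dez, zis.fuv → 2.

2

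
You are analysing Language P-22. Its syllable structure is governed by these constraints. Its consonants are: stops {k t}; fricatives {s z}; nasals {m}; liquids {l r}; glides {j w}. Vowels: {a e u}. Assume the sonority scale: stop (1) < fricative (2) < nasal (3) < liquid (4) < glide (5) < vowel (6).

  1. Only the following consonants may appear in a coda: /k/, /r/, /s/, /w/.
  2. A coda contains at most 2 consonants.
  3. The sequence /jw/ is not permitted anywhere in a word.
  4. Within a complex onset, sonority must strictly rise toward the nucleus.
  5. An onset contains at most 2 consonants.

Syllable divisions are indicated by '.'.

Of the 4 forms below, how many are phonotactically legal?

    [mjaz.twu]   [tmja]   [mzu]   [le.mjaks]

[mjaz.twu] — violates constraint 1: syllable 1 coda contains /z/, which is not a licensed coda consonant → phonotactically illegal
[tmja] — violates constraint 5: syllable 1 onset /tmj/ has 3 consonants (> 2) → phonotactically illegal
[mzu] — violates constraint 4: syllable 1 onset /mz/: /m/ (nasal, 3) → /z/ (fricative, 2) does not rise → phonotactically illegal
[le.mjaks] — σ1 onset /l/, coda /∅/ ok; σ2 onset /mj/ (3→5 rises), coda /ks/ (2C) ok → phonotactically legal
Phonotactically legal: [le.mjaks] → 1.

1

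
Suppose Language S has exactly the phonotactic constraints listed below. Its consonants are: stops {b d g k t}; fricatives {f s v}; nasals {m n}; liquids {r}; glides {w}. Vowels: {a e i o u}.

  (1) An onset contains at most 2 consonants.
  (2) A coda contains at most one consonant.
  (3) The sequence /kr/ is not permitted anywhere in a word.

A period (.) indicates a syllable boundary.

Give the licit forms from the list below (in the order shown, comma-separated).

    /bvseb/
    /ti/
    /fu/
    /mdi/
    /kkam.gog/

/ti/, /fu/, /mdi/, /kkam.gog/

/bvseb/ — violates constraint 1: syllable 1 onset /bvs/ has 3 consonants (> 2) → illicit
/ti/ — σ1 onset /t/, coda /∅/ ok → licit
/fu/ — σ1 onset /f/, coda /∅/ ok → licit
/mdi/ — σ1 onset /md/ (2C), coda /∅/ ok → licit
/kkam.gog/ — σ1 onset /kk/ (2C), coda /m/ ok; σ2 onset /g/, coda /g/ ok → licit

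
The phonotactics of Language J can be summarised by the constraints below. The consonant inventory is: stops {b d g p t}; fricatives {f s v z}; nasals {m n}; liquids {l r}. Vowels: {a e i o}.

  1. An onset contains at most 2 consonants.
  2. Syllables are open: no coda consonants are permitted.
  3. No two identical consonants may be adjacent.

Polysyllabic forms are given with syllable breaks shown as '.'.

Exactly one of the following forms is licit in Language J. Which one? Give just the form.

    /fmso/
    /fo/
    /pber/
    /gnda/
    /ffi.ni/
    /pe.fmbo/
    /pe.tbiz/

/fo/

/fmso/ — violates constraint 1: syllable 1 onset /fms/ has 3 consonants (> 2) → illicit
/fo/ — σ1 onset /f/, coda /∅/ ok → licit
/pber/ — violates constraint 2: syllable 1 coda /r/ has 1 consonant (> 0) → illicit
/gnda/ — violates constraint 1: syllable 1 onset /gnd/ has 3 consonants (> 2) → illicit
/ffi.ni/ — violates constraint 3: adjacent identical consonants /ff/ → illicit
/pe.fmbo/ — violates constraint 1: syllable 2 onset /fmb/ has 3 consonants (> 2) → illicit
/pe.tbiz/ — violates constraint 2: syllable 2 coda /z/ has 1 consonant (> 0) → illicit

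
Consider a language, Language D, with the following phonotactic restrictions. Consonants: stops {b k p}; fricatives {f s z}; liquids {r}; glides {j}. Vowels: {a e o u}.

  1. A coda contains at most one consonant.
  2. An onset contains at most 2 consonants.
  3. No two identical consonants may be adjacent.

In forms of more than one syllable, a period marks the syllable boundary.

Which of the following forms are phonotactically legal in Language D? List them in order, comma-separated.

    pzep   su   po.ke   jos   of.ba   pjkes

pzep, su, po.ke, jos, of.ba

pzep — σ1 onset /pz/ (2C), coda /p/ ok → phonotactically legal
su — σ1 onset /s/, coda /∅/ ok → phonotactically legal
po.ke — σ1 onset /p/, coda /∅/ ok; σ2 onset /k/, coda /∅/ ok → phonotactically legal
jos — σ1 onset /j/, coda /s/ ok → phonotactically legal
of.ba — σ1 onset /∅/, coda /f/ ok; σ2 onset /b/, coda /∅/ ok → phonotactically legal
pjkes — violates constraint 2: syllable 1 onset /pjk/ has 3 consonants (> 2) → phonotactically illegal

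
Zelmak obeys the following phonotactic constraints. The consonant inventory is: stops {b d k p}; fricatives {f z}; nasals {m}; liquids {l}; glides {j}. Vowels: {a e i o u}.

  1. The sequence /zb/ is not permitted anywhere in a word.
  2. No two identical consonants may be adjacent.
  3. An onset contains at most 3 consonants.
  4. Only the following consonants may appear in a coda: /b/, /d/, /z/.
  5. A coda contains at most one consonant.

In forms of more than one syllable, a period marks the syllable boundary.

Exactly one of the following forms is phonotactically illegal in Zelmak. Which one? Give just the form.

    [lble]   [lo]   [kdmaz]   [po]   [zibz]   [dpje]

[lble] — σ1 onset /lbl/ (3C), coda /∅/ ok → phonotactically legal
[lo] — σ1 onset /l/, coda /∅/ ok → phonotactically legal
[kdmaz] — σ1 onset /kdm/ (3C), coda /z/ ok → phonotactically legal
[po] — σ1 onset /p/, coda /∅/ ok → phonotactically legal
[zibz] — violates constraint 5: syllable 1 coda /bz/ has 2 consonants (> 1) → phonotactically illegal
[dpje] — σ1 onset /dpj/ (3C), coda /∅/ ok → phonotactically legal

[zibz]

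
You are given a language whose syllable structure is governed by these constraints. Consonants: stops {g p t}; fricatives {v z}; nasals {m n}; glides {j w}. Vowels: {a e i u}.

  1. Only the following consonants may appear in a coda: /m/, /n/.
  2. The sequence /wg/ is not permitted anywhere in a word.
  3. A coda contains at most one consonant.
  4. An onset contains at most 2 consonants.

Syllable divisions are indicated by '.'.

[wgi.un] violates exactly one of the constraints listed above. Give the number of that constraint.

2

[wgi.un]: contains banned sequence /wg/.
This is a violation of constraint 2: "The sequence /wg/ is not permitted anywhere in a word."
The remaining constraints (1, 3, 4) are satisfied.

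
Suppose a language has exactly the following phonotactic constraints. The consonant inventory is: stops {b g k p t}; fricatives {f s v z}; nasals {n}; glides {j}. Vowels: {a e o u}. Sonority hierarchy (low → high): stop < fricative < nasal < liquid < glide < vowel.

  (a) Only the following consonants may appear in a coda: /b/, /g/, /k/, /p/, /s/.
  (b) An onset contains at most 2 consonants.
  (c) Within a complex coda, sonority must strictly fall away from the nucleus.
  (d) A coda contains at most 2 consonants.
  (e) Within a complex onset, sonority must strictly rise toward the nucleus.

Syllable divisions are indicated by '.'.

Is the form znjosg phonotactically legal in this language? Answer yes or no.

no

znjosg — violates constraint (b): syllable 1 onset /znj/ has 3 consonants (> 2) → phonotactically illegal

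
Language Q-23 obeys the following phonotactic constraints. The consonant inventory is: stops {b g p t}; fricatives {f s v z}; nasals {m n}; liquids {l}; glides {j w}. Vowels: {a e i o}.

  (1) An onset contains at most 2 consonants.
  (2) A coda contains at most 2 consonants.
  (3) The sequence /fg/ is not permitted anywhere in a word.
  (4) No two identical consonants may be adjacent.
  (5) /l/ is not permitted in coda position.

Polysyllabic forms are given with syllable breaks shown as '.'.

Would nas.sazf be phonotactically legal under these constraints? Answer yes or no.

no

nas.sazf — violates constraint 4: adjacent identical consonants /ss/ → phonotactically illegal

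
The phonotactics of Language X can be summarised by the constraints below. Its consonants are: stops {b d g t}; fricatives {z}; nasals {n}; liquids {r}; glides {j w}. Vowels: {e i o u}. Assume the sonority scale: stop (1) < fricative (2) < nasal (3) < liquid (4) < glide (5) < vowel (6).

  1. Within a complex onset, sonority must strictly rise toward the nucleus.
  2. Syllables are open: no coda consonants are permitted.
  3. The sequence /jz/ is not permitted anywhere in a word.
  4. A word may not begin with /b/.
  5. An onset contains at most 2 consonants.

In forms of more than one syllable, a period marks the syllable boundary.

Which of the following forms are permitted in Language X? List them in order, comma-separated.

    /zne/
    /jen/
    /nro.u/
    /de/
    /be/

/zne/ — σ1 onset /zn/ (2→3 rises), coda /∅/ ok → permitted
/jen/ — violates constraint 2: syllable 1 coda /n/ has 1 consonant (> 0) → not permitted
/nro.u/ — σ1 onset /nr/ (3→4 rises), coda /∅/ ok; σ2 onset /∅/, coda /∅/ ok → permitted
/de/ — σ1 onset /d/, coda /∅/ ok → permitted
/be/ — violates constraint 4: word begins with /b/ → not permitted

/zne/, /nro.u/, /de/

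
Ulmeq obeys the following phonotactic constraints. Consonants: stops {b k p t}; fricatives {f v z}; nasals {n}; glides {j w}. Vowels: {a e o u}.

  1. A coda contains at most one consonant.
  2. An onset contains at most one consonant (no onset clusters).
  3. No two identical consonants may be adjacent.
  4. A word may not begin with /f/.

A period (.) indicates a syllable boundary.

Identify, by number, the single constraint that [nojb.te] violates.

[nojb.te]: syllable 1 coda /jb/ has 2 consonants (> 1).
This is a violation of constraint 1: "A coda contains at most one consonant."
The remaining constraints (2, 3, 4) are satisfied.

1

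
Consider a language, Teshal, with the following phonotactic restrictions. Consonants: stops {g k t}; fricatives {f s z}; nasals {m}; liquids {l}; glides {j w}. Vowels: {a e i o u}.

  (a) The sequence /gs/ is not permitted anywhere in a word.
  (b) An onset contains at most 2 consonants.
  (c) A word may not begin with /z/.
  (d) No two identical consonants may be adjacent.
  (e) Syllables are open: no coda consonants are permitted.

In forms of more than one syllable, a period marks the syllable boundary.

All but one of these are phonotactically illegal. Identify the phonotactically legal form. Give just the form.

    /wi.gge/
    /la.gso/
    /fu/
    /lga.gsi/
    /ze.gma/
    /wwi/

/wi.gge/ — violates constraint (d): adjacent identical consonants /gg/ → phonotactically illegal
/la.gso/ — violates constraint (a): contains banned sequence /gs/ → phonotactically illegal
/fu/ — σ1 onset /f/, coda /∅/ ok → phonotactically legal
/lga.gsi/ — violates constraint (a): contains banned sequence /gs/ → phonotactically illegal
/ze.gma/ — violates constraint (c): word begins with /z/ → phonotactically illegal
/wwi/ — violates constraint (d): adjacent identical consonants /ww/ → phonotactically illegal

/fu/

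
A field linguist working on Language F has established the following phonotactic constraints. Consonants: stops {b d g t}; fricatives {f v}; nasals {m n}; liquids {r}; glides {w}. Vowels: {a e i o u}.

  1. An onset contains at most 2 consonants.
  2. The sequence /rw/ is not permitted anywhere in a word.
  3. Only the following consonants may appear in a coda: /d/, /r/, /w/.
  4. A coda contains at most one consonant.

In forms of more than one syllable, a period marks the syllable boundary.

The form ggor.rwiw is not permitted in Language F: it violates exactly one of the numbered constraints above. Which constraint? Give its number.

2

ggor.rwiw: contains banned sequence /rw/.
This is a violation of constraint 2: "The sequence /rw/ is not permitted anywhere in a word."
The remaining constraints (1, 3, 4) are satisfied.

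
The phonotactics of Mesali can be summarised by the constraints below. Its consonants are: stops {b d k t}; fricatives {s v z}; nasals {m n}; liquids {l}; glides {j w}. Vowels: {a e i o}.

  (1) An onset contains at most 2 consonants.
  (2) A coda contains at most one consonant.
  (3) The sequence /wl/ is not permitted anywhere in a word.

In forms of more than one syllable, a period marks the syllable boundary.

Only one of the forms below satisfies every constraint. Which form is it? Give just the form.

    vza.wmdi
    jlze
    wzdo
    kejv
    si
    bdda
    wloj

vza.wmdi — violates constraint 1: syllable 2 onset /wmd/ has 3 consonants (> 2) → phonotactically illegal
jlze — violates constraint 1: syllable 1 onset /jlz/ has 3 consonants (> 2) → phonotactically illegal
wzdo — violates constraint 1: syllable 1 onset /wzd/ has 3 consonants (> 2) → phonotactically illegal
kejv — violates constraint 2: syllable 1 coda /jv/ has 2 consonants (> 1) → phonotactically illegal
si — σ1 onset /s/, coda /∅/ ok → phonotactically legal
bdda — violates constraint 1: syllable 1 onset /bdd/ has 3 consonants (> 2) → phonotactically illegal
wloj — violates constraint 3: contains banned sequence /wl/ → phonotactically illegal

si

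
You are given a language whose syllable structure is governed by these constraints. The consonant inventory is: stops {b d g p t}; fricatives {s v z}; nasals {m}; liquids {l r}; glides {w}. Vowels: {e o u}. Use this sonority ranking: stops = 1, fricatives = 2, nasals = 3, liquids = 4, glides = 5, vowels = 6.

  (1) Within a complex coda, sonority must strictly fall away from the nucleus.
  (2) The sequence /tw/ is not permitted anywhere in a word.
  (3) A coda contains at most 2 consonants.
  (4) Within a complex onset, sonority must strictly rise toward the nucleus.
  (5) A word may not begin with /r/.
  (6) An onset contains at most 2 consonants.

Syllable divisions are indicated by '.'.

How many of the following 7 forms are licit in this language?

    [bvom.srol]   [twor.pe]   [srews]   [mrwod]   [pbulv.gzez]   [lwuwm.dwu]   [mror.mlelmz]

[bvom.srol] — σ1 onset /bv/ (1→2 rises), coda /m/ ok; σ2 onset /sr/ (2→4 rises), coda /l/ ok → licit
[twor.pe] — violates constraint 2: contains banned sequence /tw/ → illicit
[srews] — σ1 onset /sr/ (2→4 rises), coda /ws/ (5→2 falls) ok → licit
[mrwod] — violates constraint 6: syllable 1 onset /mrw/ has 3 consonants (> 2) → illicit
[pbulv.gzez] — violates constraint 4: syllable 1 onset /pb/: /p/ (stop, 1) → /b/ (stop, 1) does not rise → illicit
[lwuwm.dwu] — σ1 onset /lw/ (4→5 rises), coda /wm/ (5→3 falls) ok; σ2 onset /dw/ (1→5 rises), coda /∅/ ok → licit
[mror.mlelmz] — violates constraint 3: syllable 2 coda /lmz/ has 3 consonants (> 2) → illicit
Licit: [bvom.srol], [srews], [lwuwm.dwu] → 3.

3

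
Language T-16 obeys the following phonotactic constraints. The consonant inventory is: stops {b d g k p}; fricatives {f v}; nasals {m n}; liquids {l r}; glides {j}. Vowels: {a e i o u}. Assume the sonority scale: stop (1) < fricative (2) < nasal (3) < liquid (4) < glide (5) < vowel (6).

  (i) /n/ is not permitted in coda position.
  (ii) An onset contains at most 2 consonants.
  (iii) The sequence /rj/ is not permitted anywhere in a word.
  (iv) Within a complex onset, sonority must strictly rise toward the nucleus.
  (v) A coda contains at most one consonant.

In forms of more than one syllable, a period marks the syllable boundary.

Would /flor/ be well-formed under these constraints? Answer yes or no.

/flor/ — σ1 onset /fl/ (2→4 rises), coda /r/ ok → well-formed

yes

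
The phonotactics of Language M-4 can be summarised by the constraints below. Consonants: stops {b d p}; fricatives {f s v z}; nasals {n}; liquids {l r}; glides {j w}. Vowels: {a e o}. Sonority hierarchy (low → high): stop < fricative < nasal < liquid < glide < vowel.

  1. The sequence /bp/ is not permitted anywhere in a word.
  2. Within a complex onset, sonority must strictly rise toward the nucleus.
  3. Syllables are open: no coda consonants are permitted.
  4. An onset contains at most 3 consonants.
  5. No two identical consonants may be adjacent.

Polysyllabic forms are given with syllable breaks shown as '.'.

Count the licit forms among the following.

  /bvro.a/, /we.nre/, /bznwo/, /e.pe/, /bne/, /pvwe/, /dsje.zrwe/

/bvro.a/ — σ1 onset /bvr/ (1→2→4 rises), coda /∅/ ok; σ2 onset /∅/, coda /∅/ ok → licit
/we.nre/ — σ1 onset /w/, coda /∅/ ok; σ2 onset /nr/ (3→4 rises), coda /∅/ ok → licit
/bznwo/ — violates constraint 4: syllable 1 onset /bznw/ has 4 consonants (> 3) → illicit
/e.pe/ — σ1 onset /∅/, coda /∅/ ok; σ2 onset /p/, coda /∅/ ok → licit
/bne/ — σ1 onset /bn/ (1→3 rises), coda /∅/ ok → licit
/pvwe/ — σ1 onset /pvw/ (1→2→5 rises), coda /∅/ ok → licit
/dsje.zrwe/ — σ1 onset /dsj/ (1→2→5 rises), coda /∅/ ok; σ2 onset /zrw/ (2→4→5 rises), coda /∅/ ok → licit
Licit: /bvro.a/, /we.nre/, /e.pe/, /bne/, /pvwe/, /dsje.zrwe/ → 6.

6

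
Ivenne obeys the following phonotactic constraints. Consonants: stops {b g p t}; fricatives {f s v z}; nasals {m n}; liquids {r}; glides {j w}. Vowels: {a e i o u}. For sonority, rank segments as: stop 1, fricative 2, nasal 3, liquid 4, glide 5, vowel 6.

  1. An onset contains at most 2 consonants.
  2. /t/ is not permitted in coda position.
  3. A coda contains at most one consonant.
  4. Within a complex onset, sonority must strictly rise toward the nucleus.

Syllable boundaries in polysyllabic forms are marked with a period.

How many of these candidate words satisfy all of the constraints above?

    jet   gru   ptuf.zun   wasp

1

jet — violates constraint 2: syllable 1 coda contains /t/ → illicit
gru — σ1 onset /gr/ (1→4 rises), coda /∅/ ok → licit
ptuf.zun — violates constraint 4: syllable 1 onset /pt/: /p/ (stop, 1) → /t/ (stop, 1) does not rise → illicit
wasp — violates constraint 3: syllable 1 coda /sp/ has 2 consonants (> 1) → illicit
Licit: gru → 1.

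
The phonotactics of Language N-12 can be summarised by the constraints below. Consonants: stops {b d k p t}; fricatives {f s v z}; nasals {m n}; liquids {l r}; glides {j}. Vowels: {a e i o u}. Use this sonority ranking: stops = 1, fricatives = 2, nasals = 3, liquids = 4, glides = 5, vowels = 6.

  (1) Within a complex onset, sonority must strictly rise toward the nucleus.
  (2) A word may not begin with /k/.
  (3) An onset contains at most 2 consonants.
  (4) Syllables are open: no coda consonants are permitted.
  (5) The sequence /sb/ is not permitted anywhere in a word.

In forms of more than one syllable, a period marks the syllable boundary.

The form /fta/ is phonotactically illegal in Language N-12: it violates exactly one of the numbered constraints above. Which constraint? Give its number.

/fta/: syllable 1 onset /ft/: /f/ (fricative, 2) → /t/ (stop, 1) does not rise.
This is a violation of constraint 1: "Within a complex onset, sonority must strictly rise toward the nucleus."
The remaining constraints (2, 3, 4, 5) are satisfied.

1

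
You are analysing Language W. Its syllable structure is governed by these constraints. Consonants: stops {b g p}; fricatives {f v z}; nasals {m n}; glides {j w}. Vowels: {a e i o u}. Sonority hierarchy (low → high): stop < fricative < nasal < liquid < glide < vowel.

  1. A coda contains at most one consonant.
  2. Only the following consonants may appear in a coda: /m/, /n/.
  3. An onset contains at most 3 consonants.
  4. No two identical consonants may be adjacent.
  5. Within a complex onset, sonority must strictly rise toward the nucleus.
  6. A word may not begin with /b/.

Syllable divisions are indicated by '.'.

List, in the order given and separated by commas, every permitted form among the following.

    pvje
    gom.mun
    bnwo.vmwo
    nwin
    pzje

pvje, nwin, pzje

pvje — σ1 onset /pvj/ (1→2→5 rises), coda /∅/ ok → permitted
gom.mun — violates constraint 4: adjacent identical consonants /mm/ → not permitted
bnwo.vmwo — violates constraint 6: word begins with /b/ → not permitted
nwin — σ1 onset /nw/ (3→5 rises), coda /n/ ok → permitted
pzje — σ1 onset /pzj/ (1→2→5 rises), coda /∅/ ok → permitted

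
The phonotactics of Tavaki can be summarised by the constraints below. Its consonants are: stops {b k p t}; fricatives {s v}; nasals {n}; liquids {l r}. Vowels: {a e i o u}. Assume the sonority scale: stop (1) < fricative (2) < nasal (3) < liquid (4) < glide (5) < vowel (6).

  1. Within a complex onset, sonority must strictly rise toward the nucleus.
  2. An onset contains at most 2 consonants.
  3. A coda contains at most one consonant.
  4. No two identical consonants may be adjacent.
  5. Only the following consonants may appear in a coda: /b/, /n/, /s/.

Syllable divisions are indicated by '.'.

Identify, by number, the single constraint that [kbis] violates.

1

[kbis]: syllable 1 onset /kb/: /k/ (stop, 1) → /b/ (stop, 1) does not rise.
This is a violation of constraint 1: "Within a complex onset, sonority must strictly rise toward the nucleus."
The remaining constraints (2, 3, 4, 5) are satisfied.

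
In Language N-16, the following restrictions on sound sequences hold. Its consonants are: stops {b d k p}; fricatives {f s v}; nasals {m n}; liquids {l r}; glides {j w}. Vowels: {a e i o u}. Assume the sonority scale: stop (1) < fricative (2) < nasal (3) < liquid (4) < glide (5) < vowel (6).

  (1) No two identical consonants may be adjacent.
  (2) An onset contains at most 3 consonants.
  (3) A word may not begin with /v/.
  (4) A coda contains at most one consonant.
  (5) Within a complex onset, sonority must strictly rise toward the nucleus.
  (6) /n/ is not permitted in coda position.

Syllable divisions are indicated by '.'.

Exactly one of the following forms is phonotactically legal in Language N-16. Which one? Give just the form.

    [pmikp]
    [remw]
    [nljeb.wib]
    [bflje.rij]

[pmikp] — violates constraint 4: syllable 1 coda /kp/ has 2 consonants (> 1) → phonotactically illegal
[remw] — violates constraint 4: syllable 1 coda /mw/ has 2 consonants (> 1) → phonotactically illegal
[nljeb.wib] — σ1 onset /nlj/ (3→4→5 rises), coda /b/ ok; σ2 onset /w/, coda /b/ ok → phonotactically legal
[bflje.rij] — violates constraint 2: syllable 1 onset /bflj/ has 4 consonants (> 3) → phonotactically illegal

[nljeb.wib]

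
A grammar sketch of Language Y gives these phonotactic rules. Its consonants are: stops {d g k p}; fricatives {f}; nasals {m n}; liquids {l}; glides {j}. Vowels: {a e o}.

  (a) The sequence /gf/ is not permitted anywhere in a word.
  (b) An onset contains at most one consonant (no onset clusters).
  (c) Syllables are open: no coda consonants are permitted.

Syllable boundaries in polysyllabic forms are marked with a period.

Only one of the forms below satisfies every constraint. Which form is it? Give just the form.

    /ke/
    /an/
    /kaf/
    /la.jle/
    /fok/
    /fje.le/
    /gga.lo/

/ke/ — σ1 onset /k/, coda /∅/ ok → phonotactically legal
/an/ — violates constraint (c): syllable 1 coda /n/ has 1 consonant (> 0) → phonotactically illegal
/kaf/ — violates constraint (c): syllable 1 coda /f/ has 1 consonant (> 0) → phonotactically illegal
/la.jle/ — violates constraint (b): syllable 2 onset /jl/ has 2 consonants (> 1) → phonotactically illegal
/fok/ — violates constraint (c): syllable 1 coda /k/ has 1 consonant (> 0) → phonotactically illegal
/fje.le/ — violates constraint (b): syllable 1 onset /fj/ has 2 consonants (> 1) → phonotactically illegal
/gga.lo/ — violates constraint (b): syllable 1 onset /gg/ has 2 consonants (> 1) → phonotactically illegal

/ke/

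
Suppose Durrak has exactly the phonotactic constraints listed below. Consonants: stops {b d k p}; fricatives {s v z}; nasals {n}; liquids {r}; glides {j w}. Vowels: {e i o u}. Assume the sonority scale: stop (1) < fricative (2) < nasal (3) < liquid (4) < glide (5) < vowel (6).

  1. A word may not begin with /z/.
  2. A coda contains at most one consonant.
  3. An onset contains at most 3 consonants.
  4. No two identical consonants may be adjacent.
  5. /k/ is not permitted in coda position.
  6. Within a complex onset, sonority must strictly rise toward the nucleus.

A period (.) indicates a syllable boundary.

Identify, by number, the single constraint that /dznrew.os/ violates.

3

/dznrew.os/: syllable 1 onset /dznr/ has 4 consonants (> 3).
This is a violation of constraint 3: "An onset contains at most 3 consonants."
The remaining constraints (1, 2, 4, 5, 6) are satisfied.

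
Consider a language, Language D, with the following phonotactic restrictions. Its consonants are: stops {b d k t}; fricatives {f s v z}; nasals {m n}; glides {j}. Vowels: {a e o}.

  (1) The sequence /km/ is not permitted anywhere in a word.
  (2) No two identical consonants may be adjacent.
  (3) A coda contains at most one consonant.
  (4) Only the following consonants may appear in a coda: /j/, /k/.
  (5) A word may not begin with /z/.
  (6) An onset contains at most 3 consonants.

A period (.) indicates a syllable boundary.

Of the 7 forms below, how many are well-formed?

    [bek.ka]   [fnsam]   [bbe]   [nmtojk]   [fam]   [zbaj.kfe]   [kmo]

0

[bek.ka] — violates constraint 2: adjacent identical consonants /kk/ → ill-formed
[fnsam] — violates constraint 4: syllable 1 coda contains /m/, which is not a licensed coda consonant → ill-formed
[bbe] — violates constraint 2: adjacent identical consonants /bb/ → ill-formed
[nmtojk] — violates constraint 3: syllable 1 coda /jk/ has 2 consonants (> 1) → ill-formed
[fam] — violates constraint 4: syllable 1 coda contains /m/, which is not a licensed coda consonant → ill-formed
[zbaj.kfe] — violates constraint 5: word begins with /z/ → ill-formed
[kmo] — violates constraint 1: contains banned sequence /km/ → ill-formed
No form is well-formed → 0.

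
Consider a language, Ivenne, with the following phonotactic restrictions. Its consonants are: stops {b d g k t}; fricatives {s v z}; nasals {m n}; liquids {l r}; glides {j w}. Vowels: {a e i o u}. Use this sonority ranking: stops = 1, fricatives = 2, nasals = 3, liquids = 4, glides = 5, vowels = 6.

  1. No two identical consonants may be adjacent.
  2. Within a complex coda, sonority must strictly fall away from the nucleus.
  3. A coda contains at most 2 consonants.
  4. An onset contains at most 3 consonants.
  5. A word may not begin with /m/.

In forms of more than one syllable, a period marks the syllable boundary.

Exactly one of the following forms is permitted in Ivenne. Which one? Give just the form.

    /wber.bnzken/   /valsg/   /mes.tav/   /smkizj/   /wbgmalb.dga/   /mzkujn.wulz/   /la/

/wber.bnzken/ — violates constraint 4: syllable 2 onset /bnzk/ has 4 consonants (> 3) → not permitted
/valsg/ — violates constraint 3: syllable 1 coda /lsg/ has 3 consonants (> 2) → not permitted
/mes.tav/ — violates constraint 5: word begins with /m/ → not permitted
/smkizj/ — violates constraint 2: syllable 1 coda /zj/: /z/ (fricative, 2) → /j/ (glide, 5) does not fall → not permitted
/wbgmalb.dga/ — violates constraint 4: syllable 1 onset /wbgm/ has 4 consonants (> 3) → not permitted
/mzkujn.wulz/ — violates constraint 5: word begins with /m/ → not permitted
/la/ — σ1 onset /l/, coda /∅/ ok → permitted

/la/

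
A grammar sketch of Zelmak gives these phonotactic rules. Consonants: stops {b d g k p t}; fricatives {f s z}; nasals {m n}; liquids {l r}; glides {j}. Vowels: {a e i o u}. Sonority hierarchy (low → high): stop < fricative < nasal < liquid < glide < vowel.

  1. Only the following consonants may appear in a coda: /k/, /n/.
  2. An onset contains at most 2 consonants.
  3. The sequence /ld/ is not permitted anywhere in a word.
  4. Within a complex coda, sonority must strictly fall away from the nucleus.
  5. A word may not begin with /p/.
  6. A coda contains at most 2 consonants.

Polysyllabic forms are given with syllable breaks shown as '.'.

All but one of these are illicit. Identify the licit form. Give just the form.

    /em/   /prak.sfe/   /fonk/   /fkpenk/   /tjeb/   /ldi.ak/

/em/ — violates constraint 1: syllable 1 coda contains /m/, which is not a licensed coda consonant → illicit
/prak.sfe/ — violates constraint 5: word begins with /p/ → illicit
/fonk/ — σ1 onset /f/, coda /nk/ (3→1 falls) ok → licit
/fkpenk/ — violates constraint 2: syllable 1 onset /fkp/ has 3 consonants (> 2) → illicit
/tjeb/ — violates constraint 1: syllable 1 coda contains /b/, which is not a licensed coda consonant → illicit
/ldi.ak/ — violates constraint 3: contains banned sequence /ld/ → illicit

/fonk/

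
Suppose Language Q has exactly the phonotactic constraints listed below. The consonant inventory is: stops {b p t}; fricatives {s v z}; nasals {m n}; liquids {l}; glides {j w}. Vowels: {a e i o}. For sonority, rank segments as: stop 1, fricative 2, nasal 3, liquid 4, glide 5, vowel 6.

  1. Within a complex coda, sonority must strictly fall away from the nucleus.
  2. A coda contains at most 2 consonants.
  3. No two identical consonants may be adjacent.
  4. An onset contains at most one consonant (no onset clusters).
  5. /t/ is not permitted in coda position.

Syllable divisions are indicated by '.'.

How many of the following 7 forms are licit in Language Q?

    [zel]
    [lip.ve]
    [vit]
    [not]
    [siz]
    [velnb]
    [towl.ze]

4

[zel] — σ1 onset /z/, coda /l/ ok → licit
[lip.ve] — σ1 onset /l/, coda /p/ ok; σ2 onset /v/, coda /∅/ ok → licit
[vit] — violates constraint 5: syllable 1 coda contains /t/ → illicit
[not] — violates constraint 5: syllable 1 coda contains /t/ → illicit
[siz] — σ1 onset /s/, coda /z/ ok → licit
[velnb] — violates constraint 2: syllable 1 coda /lnb/ has 3 consonants (> 2) → illicit
[towl.ze] — σ1 onset /t/, coda /wl/ (5→4 falls) ok; σ2 onset /z/, coda /∅/ ok → licit
Licit: [zel], [lip.ve], [siz], [towl.ze] → 4.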